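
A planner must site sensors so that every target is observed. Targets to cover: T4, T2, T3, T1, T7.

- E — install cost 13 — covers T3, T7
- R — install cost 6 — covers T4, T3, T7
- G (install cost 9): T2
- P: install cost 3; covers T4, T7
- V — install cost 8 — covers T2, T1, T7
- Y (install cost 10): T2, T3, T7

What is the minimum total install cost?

14

The greedy cost-per-new-target heuristic would pick P, V, and R for 17, but a cheaper cover exists.
Choose R and V: together they cover T4, T2, T3, T1, T7 — every target.
Total install cost: 6 + 8 = 14.
No cover costs less than 14.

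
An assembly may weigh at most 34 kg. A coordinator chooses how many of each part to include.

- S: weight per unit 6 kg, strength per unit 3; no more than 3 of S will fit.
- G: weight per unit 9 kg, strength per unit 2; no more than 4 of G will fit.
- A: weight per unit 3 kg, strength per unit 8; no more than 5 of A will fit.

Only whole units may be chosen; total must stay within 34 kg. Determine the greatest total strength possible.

49

Take 3×S and 5×A: weight 33 ≤ 34, strength 3·3 + 5·8 = 49.
A has the best ratio (8/3) and is taken to its limit of 5; remaining capacity is filled optimally with the others.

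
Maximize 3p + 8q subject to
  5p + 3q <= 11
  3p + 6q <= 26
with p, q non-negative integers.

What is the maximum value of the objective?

24

(p,q)=(0,3): 5·0+3·3=9≤11, 3·0+6·3=18≤26, objective 24.
(p,q)=(1,2): 5·1+3·2=11≤11, 3·1+6·2=15≤26, objective 19.
(p,q)=(0,2): 5·0+3·2=6≤11, 3·0+6·2=12≤26, objective 16.
The best lattice point is (0,3), giving 24.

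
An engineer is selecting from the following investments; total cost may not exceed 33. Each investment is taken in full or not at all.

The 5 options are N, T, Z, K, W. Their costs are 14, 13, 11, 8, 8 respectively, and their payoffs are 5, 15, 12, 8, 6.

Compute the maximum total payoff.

Allowing fractional choices, the relaxed optimum would be about 35.8, but investments are indivisible.
T + Z + K: cost 13 + 11 + 8 = 32 ≤ 33, payoff 15 + 12 + 8 = 35.
T + Z + W: cost 13 + 11 + 8 = 32 ≤ 33, payoff 15 + 12 + 6 = 33.
Best is T, Z, and K with total payoff 35.

35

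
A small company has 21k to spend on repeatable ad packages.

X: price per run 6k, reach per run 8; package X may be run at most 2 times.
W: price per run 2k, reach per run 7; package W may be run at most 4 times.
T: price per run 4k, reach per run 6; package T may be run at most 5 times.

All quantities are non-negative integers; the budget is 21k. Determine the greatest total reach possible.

W has the best ratio (7/2); taking only W gives at most 4×7 = 28 (stopped by the supply cap of 4).
Mixing does better — 4×W and 3×T: price 20 ≤ 21, reach 4·7 + 3·6 = 46.

46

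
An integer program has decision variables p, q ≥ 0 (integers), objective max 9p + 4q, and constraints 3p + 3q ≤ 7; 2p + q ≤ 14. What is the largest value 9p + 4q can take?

18

(p,q)=(2,0): 3·2+3·0=6≤7, 2·2+1·0=4≤14, objective 18.
(p,q)=(1,1): 3·1+3·1=6≤7, 2·1+1·1=3≤14, objective 13.
(p,q)=(1,0): 3·1+3·0=3≤7, 2·1+1·0=2≤14, objective 9.
The best lattice point is (2,0), giving 18.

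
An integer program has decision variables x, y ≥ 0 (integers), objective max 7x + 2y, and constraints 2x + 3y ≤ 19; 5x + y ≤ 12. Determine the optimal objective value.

(x,y)=(2,2): 2·2+3·2=10≤19, 5·2+1·2=12≤12, objective 18.
(x,y)=(1,5): 2·1+3·5=17≤19, 5·1+1·5=10≤12, objective 17.
(x,y)=(2,1): 2·2+3·1=7≤19, 5·2+1·1=11≤12, objective 16.
(x,y)=(1,4): 2·1+3·4=14≤19, 5·1+1·4=9≤12, objective 15.
The best lattice point is (2,2), giving 18.

18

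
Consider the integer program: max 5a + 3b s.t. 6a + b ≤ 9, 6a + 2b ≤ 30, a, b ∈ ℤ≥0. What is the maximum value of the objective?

(a,b)=(0,9) is feasible, giving 27.
(a,b)=(0,8) is feasible, giving 24.
No feasible integer point exceeds 27.

27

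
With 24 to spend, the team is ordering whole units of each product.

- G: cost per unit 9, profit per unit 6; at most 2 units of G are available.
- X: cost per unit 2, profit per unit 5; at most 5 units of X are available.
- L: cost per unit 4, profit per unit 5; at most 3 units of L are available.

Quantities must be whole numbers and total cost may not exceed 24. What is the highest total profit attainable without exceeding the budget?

40

This is a bounded integer knapsack.
Take 5×X and 3×L: cost 22 ≤ 24, profit 5·5 + 3·5 = 40.
X has the best ratio (5/2) and is taken to its limit of 5; remaining capacity is filled optimally with the others.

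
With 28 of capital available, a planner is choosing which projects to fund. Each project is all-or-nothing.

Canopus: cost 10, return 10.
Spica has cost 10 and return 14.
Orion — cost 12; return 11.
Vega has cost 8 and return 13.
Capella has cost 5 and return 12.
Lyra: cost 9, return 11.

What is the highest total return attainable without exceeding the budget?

Spica + Vega + Capella: cost 10 + 8 + 5 = 23 ≤ 28, return 14 + 13 + 12 = 39.
Spica + Vega + Lyra: cost 10 + 8 + 9 = 27 ≤ 28, return 14 + 13 + 11 = 38.
Spica + Capella + Lyra: cost 10 + 5 + 9 = 24 ≤ 28, return 14 + 12 + 11 = 37.
Best is Spica, Vega, and Capella with total return 39.

39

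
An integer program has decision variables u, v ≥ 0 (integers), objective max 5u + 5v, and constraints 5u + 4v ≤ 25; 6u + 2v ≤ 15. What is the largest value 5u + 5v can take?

Relaxing integrality, the LP optimum is 31.25 at (u,v) = (0, 6.25), which is not an integer point.
(u,v)=(0,6) is feasible, giving 30.
(u,v)=(0,5) is feasible, giving 25.
The best lattice point is (0,6), giving 30.

30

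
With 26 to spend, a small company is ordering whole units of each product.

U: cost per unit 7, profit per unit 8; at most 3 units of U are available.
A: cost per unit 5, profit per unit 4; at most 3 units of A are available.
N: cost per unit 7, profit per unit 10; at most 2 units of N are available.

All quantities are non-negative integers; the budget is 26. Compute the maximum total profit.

32

This is a bounded integer knapsack.
Take 1×U, 1×A, and 2×N: cost 26 ≤ 26, profit 1·8 + 1·4 + 2·10 = 32.
N has the best ratio (10/7) and is taken to its limit of 2; remaining capacity is filled optimally with the others.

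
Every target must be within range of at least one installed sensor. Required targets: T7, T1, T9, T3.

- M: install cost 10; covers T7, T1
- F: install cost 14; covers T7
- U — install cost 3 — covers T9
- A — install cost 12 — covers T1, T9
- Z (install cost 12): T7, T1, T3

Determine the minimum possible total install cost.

15

Choose U and Z: together they cover T7, T1, T9, T3 — every target.
Total install cost: 3 + 12 = 15.
No cover costs less than 15.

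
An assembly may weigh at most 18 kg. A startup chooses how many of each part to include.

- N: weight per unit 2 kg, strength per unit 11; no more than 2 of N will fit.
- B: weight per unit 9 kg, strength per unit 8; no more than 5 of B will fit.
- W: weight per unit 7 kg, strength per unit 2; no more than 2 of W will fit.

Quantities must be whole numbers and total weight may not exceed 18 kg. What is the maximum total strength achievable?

This is a bounded integer knapsack.
2×N and 2×W: weight 18 ≤ 18, strength 2·11 + 2·2 = 26.
2×N and 1×B: weight 13 ≤ 18, strength 2·11 + 1·8 = 30.
Best is 30.

30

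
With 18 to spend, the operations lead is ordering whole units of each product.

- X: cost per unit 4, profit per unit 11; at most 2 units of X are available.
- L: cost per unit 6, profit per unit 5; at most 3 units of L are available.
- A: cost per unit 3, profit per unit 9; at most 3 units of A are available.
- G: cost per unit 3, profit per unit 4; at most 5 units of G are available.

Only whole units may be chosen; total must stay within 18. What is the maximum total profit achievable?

Take 2×X and 3×A: cost 17 ≤ 18, profit 2·11 + 3·9 = 49.
A has the best ratio (9/3) and is taken to its limit of 3; remaining capacity is filled optimally with the others.

49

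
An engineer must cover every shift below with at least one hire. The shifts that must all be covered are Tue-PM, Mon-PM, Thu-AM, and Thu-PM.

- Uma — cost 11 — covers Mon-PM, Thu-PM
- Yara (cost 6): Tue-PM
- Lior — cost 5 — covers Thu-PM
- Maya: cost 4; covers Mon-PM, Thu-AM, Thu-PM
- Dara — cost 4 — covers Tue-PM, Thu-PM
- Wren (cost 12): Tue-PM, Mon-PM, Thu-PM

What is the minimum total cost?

8

This is a weighted set-cover instance.
Choose Maya and Dara: together they cover Tue-PM, Mon-PM, Thu-AM, Thu-PM — every shift.
Total cost: 4 + 4 = 8.
No cover costs less than 8.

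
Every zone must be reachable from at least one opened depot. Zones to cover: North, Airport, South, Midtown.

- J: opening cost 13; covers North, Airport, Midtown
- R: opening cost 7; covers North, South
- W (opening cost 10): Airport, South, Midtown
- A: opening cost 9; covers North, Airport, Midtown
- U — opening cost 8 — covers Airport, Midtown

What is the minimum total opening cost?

This is a weighted set-cover instance.
The greedy cost-per-new-zone heuristic would pick A and R for 16, but a cheaper cover exists.
Choose R and U: together they cover North, Airport, South, Midtown — every zone.
Total opening cost: 7 + 8 = 15.
No cover costs less than 15.

15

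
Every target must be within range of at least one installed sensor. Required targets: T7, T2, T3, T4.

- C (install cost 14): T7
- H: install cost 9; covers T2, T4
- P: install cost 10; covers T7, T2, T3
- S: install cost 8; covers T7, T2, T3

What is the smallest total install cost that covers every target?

17

Choose H and S: together they cover T7, T2, T3, T4 — every target.
Total install cost: 9 + 8 = 17.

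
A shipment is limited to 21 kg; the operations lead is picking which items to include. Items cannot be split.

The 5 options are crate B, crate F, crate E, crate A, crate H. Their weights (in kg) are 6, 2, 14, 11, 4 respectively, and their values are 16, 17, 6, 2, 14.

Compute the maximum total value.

Take crate B, crate F, and crate H: weight 6 + 2 + 4 = 12 ≤ 21, value 16 + 17 + 14 = 47.
No other feasible combination does better.

47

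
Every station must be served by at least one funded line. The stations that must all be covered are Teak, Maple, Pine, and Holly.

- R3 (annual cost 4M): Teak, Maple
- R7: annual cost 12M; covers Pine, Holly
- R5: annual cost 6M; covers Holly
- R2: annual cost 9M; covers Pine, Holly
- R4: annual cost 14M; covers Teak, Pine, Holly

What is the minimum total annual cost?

13

Choose R3 and R2: together they cover Teak, Maple, Pine, Holly — every station.
Total annual cost: 4 + 9 = 13.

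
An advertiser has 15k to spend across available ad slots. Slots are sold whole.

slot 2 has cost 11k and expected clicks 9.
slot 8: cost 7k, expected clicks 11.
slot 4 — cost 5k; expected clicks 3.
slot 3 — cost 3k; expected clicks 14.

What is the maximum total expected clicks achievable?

Treat it as a binary knapsack problem.
slot 8 + slot 4 + slot 3: cost 7 + 5 + 3 = 15 ≤ 15, expected clicks 11 + 3 + 14 = 28.
slot 2 + slot 3: cost 11 + 3 = 14 ≤ 15, expected clicks 9 + 14 = 23.
slot 8 + slot 3: cost 7 + 3 = 10 ≤ 15, expected clicks 11 + 14 = 25.
Best is slot 8, slot 4, and slot 3 with total expected clicks 28.

28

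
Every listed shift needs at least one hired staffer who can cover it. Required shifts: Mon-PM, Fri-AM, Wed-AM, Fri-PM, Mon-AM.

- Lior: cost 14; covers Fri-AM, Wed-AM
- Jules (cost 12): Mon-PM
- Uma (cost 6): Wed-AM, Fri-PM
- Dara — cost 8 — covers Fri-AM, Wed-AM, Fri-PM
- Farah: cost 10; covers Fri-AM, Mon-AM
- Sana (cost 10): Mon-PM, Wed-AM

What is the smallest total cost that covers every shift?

The greedy cost-per-new-shift heuristic would pick Dara, Farah, and Sana for 28, but a cheaper cover exists.
Choose Uma, Farah, and Sana: together they cover Mon-PM, Fri-AM, Wed-AM, Fri-PM, Mon-AM — every shift.
Total cost: 6 + 10 + 10 = 26.
No cover costs less than 26.

26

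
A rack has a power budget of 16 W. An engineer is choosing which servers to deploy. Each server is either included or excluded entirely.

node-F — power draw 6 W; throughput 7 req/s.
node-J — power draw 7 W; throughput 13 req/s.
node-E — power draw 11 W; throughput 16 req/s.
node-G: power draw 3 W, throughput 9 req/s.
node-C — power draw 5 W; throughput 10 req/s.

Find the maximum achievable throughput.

node-F + node-G + node-C: power draw 6 + 3 + 5 = 14 ≤ 16, throughput 7 + 9 + 10 = 26.
node-F + node-J + node-G: power draw 6 + 7 + 3 = 16 ≤ 16, throughput 7 + 13 + 9 = 29.
node-J + node-G + node-C: power draw 7 + 3 + 5 = 15 ≤ 16, throughput 13 + 9 + 10 = 32.
Best is node-J, node-G, and node-C with total throughput 32.

32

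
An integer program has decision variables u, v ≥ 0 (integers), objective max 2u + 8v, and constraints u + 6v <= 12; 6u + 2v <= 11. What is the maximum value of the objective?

16

(u,v)=(0,2): 1·0+6·2=12≤12, 6·0+2·2=4≤11, objective 16.
(u,v)=(1,1): 1·1+6·1=7≤12, 6·1+2·1=8≤11, objective 10.
(u,v)=(0,1): 1·0+6·1=6≤12, 6·0+2·1=2≤11, objective 8.
(u,v)=(1,0): 1·1+6·0=1≤12, 6·1+2·0=6≤11, objective 2.
Maximum is 16 at (u,v)=(0,2).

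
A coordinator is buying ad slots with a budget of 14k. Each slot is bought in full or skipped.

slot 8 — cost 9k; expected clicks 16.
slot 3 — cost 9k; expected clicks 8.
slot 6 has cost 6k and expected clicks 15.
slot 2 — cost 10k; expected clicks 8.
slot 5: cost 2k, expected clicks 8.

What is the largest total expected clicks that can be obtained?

slot 6 + slot 5: cost 6 + 2 = 8 ≤ 14, expected clicks 15 + 8 = 23.
slot 8 + slot 5: cost 9 + 2 = 11 ≤ 14, expected clicks 16 + 8 = 24.
Best is slot 8 and slot 5 with total expected clicks 24.

24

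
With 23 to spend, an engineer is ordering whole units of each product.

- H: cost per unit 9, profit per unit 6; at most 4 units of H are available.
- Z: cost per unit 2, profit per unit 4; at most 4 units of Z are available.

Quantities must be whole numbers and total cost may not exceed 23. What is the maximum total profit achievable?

22

Z has the best ratio (4/2); taking only Z gives at most 4×4 = 16 (stopped by the supply cap of 4).
Mixing does better — 1×H and 4×Z: cost 17 ≤ 23, profit 1·6 + 4·4 = 22.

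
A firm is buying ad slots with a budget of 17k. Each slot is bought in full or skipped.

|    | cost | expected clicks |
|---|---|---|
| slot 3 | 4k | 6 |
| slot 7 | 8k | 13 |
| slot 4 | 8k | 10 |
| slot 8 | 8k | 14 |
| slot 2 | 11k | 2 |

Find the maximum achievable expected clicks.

27

Take slot 7 and slot 8: cost 8 + 8 = 16 ≤ 17, expected clicks 13 + 14 = 27.
No other feasible combination does better.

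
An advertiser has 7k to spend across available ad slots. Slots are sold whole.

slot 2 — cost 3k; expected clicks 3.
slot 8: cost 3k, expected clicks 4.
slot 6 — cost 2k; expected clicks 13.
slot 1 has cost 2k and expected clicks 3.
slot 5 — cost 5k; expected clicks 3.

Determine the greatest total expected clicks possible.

20

slot 2 + slot 6 + slot 1: cost 3 + 2 + 2 = 7 ≤ 7, expected clicks 3 + 13 + 3 = 19.
slot 8 + slot 6 + slot 1: cost 3 + 2 + 2 = 7 ≤ 7, expected clicks 4 + 13 + 3 = 20.
slot 8 + slot 6: cost 3 + 2 = 5 ≤ 7, expected clicks 4 + 13 = 17.
Best is slot 8, slot 6, and slot 1 with total expected clicks 20.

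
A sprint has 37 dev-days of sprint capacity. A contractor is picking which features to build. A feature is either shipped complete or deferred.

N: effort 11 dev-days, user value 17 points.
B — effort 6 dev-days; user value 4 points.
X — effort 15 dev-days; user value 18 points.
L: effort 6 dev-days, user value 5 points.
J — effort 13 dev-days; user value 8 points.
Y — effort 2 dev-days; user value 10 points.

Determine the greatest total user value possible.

50

Allowing fractional choices, the relaxed optimum would be about 52.0, but features are indivisible.
N + X + L + Y: effort 11 + 15 + 6 + 2 = 34 ≤ 37, user value 17 + 18 + 5 + 10 = 50.
N + X + Y: effort 11 + 15 + 2 = 28 ≤ 37, user value 17 + 18 + 10 = 45.
N + B + X + Y: effort 11 + 6 + 15 + 2 = 34 ≤ 37, user value 17 + 4 + 18 + 10 = 49.
Best is N, X, L, and Y with total user value 50.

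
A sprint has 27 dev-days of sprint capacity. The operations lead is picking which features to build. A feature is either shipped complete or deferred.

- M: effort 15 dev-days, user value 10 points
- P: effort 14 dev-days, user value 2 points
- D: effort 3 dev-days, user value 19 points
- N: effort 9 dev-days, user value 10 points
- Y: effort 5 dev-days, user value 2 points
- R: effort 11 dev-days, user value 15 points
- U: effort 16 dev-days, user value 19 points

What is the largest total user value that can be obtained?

44

D + Y + U: effort 3 + 5 + 16 = 24 ≤ 27, user value 19 + 2 + 19 = 40.
D + N + R: effort 3 + 9 + 11 = 23 ≤ 27, user value 19 + 10 + 15 = 44.
Best is D, N, and R with total user value 44.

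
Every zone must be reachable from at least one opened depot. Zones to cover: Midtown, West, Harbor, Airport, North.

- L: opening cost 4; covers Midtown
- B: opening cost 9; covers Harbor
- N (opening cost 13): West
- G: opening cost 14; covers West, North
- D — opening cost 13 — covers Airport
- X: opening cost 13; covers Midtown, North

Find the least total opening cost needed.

This is an integer covering problem.
Choose L, B, G, and D: together they cover Midtown, West, Harbor, Airport, North — every zone.
Total opening cost: 4 + 9 + 14 + 13 = 40.
No cover costs less than 40.

40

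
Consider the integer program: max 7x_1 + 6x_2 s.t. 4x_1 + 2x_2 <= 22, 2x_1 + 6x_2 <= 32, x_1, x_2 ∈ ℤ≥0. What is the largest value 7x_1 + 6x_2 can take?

46

Relaxing integrality, the LP optimum is 49.00 at (x_1,x_2) = (3.4, 4.2), which is not an integer point.
(x_1,x_2)=(4,3): 4·4+2·3=22≤22, 2·4+6·3=26≤32, objective 46.
(x_1,x_2)=(3,4): 4·3+2·4=20≤22, 2·3+6·4=30≤32, objective 45.
(x_1,x_2)=(4,2): 4·4+2·2=20≤22, 2·4+6·2=20≤32, objective 40.
The best lattice point is (4,3), giving 46.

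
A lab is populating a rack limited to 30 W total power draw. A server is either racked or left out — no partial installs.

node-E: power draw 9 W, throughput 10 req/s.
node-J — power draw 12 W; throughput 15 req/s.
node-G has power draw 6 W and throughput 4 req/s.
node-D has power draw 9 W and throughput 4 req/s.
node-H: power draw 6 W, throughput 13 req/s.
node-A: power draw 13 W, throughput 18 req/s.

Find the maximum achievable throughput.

41

Take node-E, node-H, and node-A: power draw 9 + 6 + 13 = 28 ≤ 30, throughput 10 + 13 + 18 = 41.
No other feasible combination does better.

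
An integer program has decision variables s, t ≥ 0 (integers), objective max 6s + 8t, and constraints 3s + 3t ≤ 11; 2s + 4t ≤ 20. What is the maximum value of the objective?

24

The continuous relaxation peaks at (0, 3.67) with value 29.33; rounding to a feasible lattice point costs some objective.
(s,t)=(0,3): 3·0+3·3=9≤11, 2·0+4·3=12≤20, objective 24.
(s,t)=(1,2): 3·1+3·2=9≤11, 2·1+4·2=10≤20, objective 22.
(s,t)=(0,2): 3·0+3·2=6≤11, 2·0+4·2=8≤20, objective 16.
The best lattice point is (0,3), giving 24.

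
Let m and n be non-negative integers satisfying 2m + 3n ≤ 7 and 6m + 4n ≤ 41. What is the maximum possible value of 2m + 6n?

12

(m,n)=(0,2) is feasible, giving 12.
(m,n)=(1,1) is feasible, giving 8.
(m,n)=(0,1) is feasible, giving 6.
Maximum is 12 at (m,n)=(0,2).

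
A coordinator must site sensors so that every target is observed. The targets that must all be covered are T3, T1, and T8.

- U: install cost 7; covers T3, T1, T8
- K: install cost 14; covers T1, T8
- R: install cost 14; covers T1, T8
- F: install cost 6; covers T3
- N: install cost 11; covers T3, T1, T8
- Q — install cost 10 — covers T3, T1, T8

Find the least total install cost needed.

7

U alone covers T3, T1, T8 — every target.
Total install cost: 7.
No cover costs less than 7.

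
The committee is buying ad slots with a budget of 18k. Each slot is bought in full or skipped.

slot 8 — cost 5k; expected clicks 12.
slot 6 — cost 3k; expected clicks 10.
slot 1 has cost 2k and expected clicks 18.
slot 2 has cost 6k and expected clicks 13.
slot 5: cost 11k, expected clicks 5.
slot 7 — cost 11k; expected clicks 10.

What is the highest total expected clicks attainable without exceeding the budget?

slot 8 + slot 6 + slot 1 + slot 2: cost 5 + 3 + 2 + 6 = 16 ≤ 18, expected clicks 12 + 10 + 18 + 13 = 53.
slot 8 + slot 1 + slot 2: cost 5 + 2 + 6 = 13 ≤ 18, expected clicks 12 + 18 + 13 = 43.
Best is slot 8, slot 6, slot 1, and slot 2 with total expected clicks 53.

53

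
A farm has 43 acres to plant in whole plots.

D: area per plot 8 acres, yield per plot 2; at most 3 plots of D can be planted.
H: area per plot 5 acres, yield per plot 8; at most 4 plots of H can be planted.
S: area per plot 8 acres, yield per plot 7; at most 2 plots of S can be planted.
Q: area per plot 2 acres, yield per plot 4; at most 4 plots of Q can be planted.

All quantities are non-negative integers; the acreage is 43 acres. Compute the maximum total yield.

58

This is a bounded integer knapsack.
4×H, 1×S, and 4×Q: area 36 ≤ 43, yield 4·8 + 1·7 + 4·4 = 55.
4×H, 2×S, and 3×Q: area 42 ≤ 43, yield 4·8 + 2·7 + 3·4 = 58.
Best is 58.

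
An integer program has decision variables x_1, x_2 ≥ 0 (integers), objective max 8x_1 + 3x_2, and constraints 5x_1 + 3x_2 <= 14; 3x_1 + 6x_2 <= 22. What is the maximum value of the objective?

19

The continuous relaxation peaks at (2.8, 0) with value 22.40; rounding to a feasible lattice point costs some objective.
(x_1,x_2)=(2,1): 5·2+3·1=13≤14, 3·2+6·1=12≤22, objective 19.
(x_1,x_2)=(2,0): 5·2+3·0=10≤14, 3·2+6·0=6≤22, objective 16.
(x_1,x_2)=(1,2): 5·1+3·2=11≤14, 3·1+6·2=15≤22, objective 14.
The best lattice point is (2,1), giving 19.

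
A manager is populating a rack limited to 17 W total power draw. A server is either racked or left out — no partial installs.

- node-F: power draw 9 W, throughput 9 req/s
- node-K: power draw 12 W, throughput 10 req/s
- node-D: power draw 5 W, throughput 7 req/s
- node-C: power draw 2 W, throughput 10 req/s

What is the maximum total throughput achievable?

26

node-K + node-C: power draw 12 + 2 = 14 ≤ 17, throughput 10 + 10 = 20.
node-F + node-D + node-C: power draw 9 + 5 + 2 = 16 ≤ 17, throughput 9 + 7 + 10 = 26.
Best is node-F, node-D, and node-C with total throughput 26.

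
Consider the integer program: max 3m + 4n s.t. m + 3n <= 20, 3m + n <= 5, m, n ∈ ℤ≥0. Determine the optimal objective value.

(m,n)=(0,5) is feasible, giving 20.
(m,n)=(0,4) is feasible, giving 16.
The best lattice point is (0,5), giving 20.

20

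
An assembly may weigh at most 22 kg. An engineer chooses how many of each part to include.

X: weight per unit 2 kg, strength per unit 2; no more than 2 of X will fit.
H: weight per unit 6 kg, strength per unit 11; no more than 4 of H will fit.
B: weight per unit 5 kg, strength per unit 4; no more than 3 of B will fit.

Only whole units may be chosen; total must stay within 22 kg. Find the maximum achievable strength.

37

1×X and 3×H: weight 20 ≤ 22, strength 1·2 + 3·11 = 35.
2×X and 3×H: weight 22 ≤ 22, strength 2·2 + 3·11 = 37.
Best is 37.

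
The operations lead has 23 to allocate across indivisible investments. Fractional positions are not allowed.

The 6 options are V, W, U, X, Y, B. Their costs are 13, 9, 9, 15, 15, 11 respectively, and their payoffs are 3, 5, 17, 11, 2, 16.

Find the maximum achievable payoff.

33

Treat it as a binary knapsack problem.
Allowing fractional choices, the relaxed optimum would be about 35.2, but investments are indivisible.
U + B: cost 9 + 11 = 20 ≤ 23, payoff 17 + 16 = 33.
W + U: cost 9 + 9 = 18 ≤ 23, payoff 5 + 17 = 22.
W + B: cost 9 + 11 = 20 ≤ 23, payoff 5 + 16 = 21.
Best is U and B with total payoff 33.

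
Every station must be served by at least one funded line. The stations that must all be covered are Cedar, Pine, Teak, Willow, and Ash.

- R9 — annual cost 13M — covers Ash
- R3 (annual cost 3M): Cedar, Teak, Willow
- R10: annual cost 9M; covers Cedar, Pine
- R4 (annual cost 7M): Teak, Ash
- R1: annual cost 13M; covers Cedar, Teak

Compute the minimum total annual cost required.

Choose R3, R10, and R4: together they cover Cedar, Pine, Teak, Willow, Ash — every station.
Total annual cost: 3 + 9 + 7 = 19.
No cover costs less than 19.

19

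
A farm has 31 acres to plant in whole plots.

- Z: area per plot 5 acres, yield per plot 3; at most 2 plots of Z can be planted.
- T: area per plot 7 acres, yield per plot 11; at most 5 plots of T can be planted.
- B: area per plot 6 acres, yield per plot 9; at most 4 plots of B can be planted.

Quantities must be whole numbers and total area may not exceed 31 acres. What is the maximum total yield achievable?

47

4×T: area 28 ≤ 31, yield 4·11 = 44.
1×T and 4×B: area 31 ≤ 31, yield 1·11 + 4·9 = 47.
Best is 47.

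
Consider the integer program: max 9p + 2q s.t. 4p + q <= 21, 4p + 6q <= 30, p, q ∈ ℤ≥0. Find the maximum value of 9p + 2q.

47

(p,q)=(5,1) is feasible, giving 47.
(p,q)=(5,0) is feasible, giving 45.
(p,q)=(4,2) is feasible, giving 40.
(p,q)=(4,1) is feasible, giving 38.
The best lattice point is (5,1), giving 47.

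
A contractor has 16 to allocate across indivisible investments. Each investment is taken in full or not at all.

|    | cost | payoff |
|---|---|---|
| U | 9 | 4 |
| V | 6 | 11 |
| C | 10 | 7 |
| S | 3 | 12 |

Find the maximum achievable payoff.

Allowing fractional choices, the relaxed optimum would be about 27.9, but investments are indivisible.
V + C: cost 6 + 10 = 16 ≤ 16, payoff 11 + 7 = 18.
C + S: cost 10 + 3 = 13 ≤ 16, payoff 7 + 12 = 19.
V + S: cost 6 + 3 = 9 ≤ 16, payoff 11 + 12 = 23.
Best is V and S with total payoff 23.

23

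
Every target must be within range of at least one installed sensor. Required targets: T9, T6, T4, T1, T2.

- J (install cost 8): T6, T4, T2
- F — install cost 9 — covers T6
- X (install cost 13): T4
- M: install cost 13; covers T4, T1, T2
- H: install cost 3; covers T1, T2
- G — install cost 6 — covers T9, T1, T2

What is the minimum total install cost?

14

Choose J and G: together they cover T9, T6, T4, T1, T2 — every target.
Total install cost: 8 + 6 = 14.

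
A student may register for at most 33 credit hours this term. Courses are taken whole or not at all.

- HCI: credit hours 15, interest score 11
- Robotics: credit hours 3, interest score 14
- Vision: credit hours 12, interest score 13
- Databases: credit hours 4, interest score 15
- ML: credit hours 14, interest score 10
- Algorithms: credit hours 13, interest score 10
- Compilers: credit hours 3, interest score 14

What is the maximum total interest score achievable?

56

This is a 0-1 knapsack instance.
Allowing fractional choices, the relaxed optimum would be about 64.5, but courses are indivisible.
HCI + Robotics + Databases + Compilers: credit hours 15 + 3 + 4 + 3 = 25 ≤ 33, interest score 11 + 14 + 15 + 14 = 54.
Robotics + Vision + Databases + Compilers: credit hours 3 + 12 + 4 + 3 = 22 ≤ 33, interest score 14 + 13 + 15 + 14 = 56.
Robotics + Databases + Algorithms + Compilers: credit hours 3 + 4 + 13 + 3 = 23 ≤ 33, interest score 14 + 15 + 10 + 14 = 53.
Best is Robotics, Vision, Databases, and Compilers with total interest score 56.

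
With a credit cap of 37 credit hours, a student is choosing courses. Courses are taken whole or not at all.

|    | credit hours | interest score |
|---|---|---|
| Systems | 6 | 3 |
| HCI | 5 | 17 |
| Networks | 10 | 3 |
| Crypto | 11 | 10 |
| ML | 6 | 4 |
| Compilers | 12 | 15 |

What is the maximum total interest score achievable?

46

Allowing fractional choices, the relaxed optimum would be about 47.5, but courses are indivisible.
HCI + Crypto + ML + Compilers: credit hours 5 + 11 + 6 + 12 = 34 ≤ 37, interest score 17 + 10 + 4 + 15 = 46.
HCI + Crypto + Compilers: credit hours 5 + 11 + 12 = 28 ≤ 37, interest score 17 + 10 + 15 = 42.
Systems + HCI + Crypto + Compilers: credit hours 6 + 5 + 11 + 12 = 34 ≤ 37, interest score 3 + 17 + 10 + 15 = 45.
Best is HCI, Crypto, ML, and Compilers with total interest score 46.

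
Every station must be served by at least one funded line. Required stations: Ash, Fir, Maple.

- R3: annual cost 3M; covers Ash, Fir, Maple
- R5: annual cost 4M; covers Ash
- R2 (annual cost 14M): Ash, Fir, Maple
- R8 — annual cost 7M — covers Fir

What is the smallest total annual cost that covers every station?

3

This is a weighted set-cover instance.
R3 alone covers Ash, Fir, Maple — every station.
Total annual cost: 3.
No cover costs less than 3.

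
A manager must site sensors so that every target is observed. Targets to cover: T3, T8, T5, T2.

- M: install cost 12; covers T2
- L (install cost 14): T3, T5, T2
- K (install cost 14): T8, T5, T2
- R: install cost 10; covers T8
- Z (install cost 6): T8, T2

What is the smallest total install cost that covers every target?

Choose L and Z: together they cover T3, T8, T5, T2 — every target.
Total install cost: 14 + 6 = 20.
No cover costs less than 20.

20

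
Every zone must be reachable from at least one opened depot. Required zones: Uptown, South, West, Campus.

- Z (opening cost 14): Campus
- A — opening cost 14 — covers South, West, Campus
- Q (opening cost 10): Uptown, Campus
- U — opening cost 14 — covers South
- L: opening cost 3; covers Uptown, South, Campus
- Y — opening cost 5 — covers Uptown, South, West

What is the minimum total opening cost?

8

Choose L and Y: together they cover Uptown, South, West, Campus — every zone.
Total opening cost: 3 + 5 = 8.
No cover costs less than 8.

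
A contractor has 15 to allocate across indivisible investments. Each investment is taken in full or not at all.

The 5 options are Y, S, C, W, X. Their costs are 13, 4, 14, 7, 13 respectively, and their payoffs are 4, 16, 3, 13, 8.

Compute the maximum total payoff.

Take S and W: cost 4 + 7 = 11 ≤ 15, payoff 16 + 13 = 29.
No other feasible combination does better.

29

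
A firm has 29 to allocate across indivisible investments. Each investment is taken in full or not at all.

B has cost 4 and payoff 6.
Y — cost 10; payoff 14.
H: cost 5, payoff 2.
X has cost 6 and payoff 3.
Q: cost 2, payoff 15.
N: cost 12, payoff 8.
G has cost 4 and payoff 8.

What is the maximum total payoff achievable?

46

Allowing fractional choices, the relaxed optimum would be about 49.0, but investments are indivisible.
B + Y + H + Q + G: cost 4 + 10 + 5 + 2 + 4 = 25 ≤ 29, payoff 6 + 14 + 2 + 15 + 8 = 45.
B + Y + X + Q + G: cost 4 + 10 + 6 + 2 + 4 = 26 ≤ 29, payoff 6 + 14 + 3 + 15 + 8 = 46.
Best is B, Y, X, Q, and G with total payoff 46.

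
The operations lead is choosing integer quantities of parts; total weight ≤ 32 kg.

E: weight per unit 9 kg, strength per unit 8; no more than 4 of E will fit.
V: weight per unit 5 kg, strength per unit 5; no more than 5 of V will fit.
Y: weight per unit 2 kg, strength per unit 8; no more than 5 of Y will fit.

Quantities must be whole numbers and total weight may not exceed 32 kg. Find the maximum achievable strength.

60

1×E, 2×V, and 5×Y: weight 29 ≤ 32, strength 1·8 + 2·5 + 5·8 = 58.
4×V and 5×Y: weight 30 ≤ 32, strength 4·5 + 5·8 = 60.
Best is 60.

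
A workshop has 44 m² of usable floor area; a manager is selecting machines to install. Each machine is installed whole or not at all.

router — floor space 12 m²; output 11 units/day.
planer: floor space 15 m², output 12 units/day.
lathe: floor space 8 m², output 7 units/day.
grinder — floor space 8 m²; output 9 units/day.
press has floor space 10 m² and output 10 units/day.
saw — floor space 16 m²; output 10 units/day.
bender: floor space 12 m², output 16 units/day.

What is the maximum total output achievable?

46

This is an integer program with binary decision variables.
Take router, grinder, press, and bender: floor space 12 + 8 + 10 + 12 = 42 ≤ 44, output 11 + 9 + 10 + 16 = 46.
No other feasible combination does better.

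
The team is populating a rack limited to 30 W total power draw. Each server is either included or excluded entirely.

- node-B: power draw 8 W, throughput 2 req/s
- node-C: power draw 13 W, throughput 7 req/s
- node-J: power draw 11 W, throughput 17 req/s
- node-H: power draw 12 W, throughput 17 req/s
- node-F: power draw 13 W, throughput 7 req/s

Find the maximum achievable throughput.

34

Allowing fractional choices, the relaxed optimum would be about 37.8, but servers are indivisible.
node-J + node-H: power draw 11 + 12 = 23 ≤ 30, throughput 17 + 17 = 34.
node-J + node-F: power draw 11 + 13 = 24 ≤ 30, throughput 17 + 7 = 24.
node-C + node-J: power draw 13 + 11 = 24 ≤ 30, throughput 7 + 17 = 24.
Best is node-J and node-H with total throughput 34.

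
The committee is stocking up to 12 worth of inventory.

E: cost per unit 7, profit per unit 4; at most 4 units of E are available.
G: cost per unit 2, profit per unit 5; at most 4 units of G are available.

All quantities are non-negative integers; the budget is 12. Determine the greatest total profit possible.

20

G has the best ratio (5/2); taking only G gives at most 4×5 = 20 (stopped by the supply cap of 4).
Optimal: 4×G: cost 8 ≤ 12, profit 4·5 = 20.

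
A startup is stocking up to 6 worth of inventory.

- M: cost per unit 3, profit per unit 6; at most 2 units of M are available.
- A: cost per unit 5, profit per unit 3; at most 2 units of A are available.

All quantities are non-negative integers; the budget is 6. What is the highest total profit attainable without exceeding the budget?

12

This is a bounded integer knapsack.
M has the best ratio (6/3); taking only M gives at most 2×6 = 12 (stopped by the cost limit).
Optimal: 2×M: cost 6 ≤ 6, profit 2·6 = 12.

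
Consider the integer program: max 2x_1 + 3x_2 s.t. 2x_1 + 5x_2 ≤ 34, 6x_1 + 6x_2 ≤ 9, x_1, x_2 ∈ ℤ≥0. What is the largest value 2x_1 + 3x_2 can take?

(x_1,x_2)=(0,1) is feasible, giving 3.
(x_1,x_2)=(1,0) is feasible, giving 2.
(x_1,x_2)=(0,0) is feasible, giving 0.
Maximum is 3 at (x_1,x_2)=(0,1).

3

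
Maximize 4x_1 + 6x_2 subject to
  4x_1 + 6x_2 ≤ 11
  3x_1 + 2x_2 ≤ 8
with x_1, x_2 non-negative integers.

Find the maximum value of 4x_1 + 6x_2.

The continuous relaxation peaks at (0, 1.83) with value 11.00; rounding to a feasible lattice point costs some objective.
(x_1,x_2)=(1,1): 4·1+6·1=10≤11, 3·1+2·1=5≤8, objective 10.
(x_1,x_2)=(2,0): 4·2+6·0=8≤11, 3·2+2·0=6≤8, objective 8.
(x_1,x_2)=(0,1): 4·0+6·1=6≤11, 3·0+2·1=2≤8, objective 6.
Maximum is 10 at (x_1,x_2)=(1,1).

10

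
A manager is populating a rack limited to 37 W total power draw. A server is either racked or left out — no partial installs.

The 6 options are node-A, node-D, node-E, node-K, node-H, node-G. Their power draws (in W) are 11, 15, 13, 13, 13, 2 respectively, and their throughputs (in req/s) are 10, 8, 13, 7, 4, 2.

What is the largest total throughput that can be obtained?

30

Allowing fractional choices, the relaxed optimum would be about 30.9, but servers are indivisible.
node-A + node-E + node-H: power draw 11 + 13 + 13 = 37 ≤ 37, throughput 10 + 13 + 4 = 27.
node-A + node-E + node-G: power draw 11 + 13 + 2 = 26 ≤ 37, throughput 10 + 13 + 2 = 25.
node-A + node-E + node-K: power draw 11 + 13 + 13 = 37 ≤ 37, throughput 10 + 13 + 7 = 30.
Best is node-A, node-E, and node-K with total throughput 30.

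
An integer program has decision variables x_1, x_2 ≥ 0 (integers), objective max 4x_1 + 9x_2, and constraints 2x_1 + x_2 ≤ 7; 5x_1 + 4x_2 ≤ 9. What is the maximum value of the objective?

18

(x_1,x_2)=(0,2) is feasible, giving 18.
(x_1,x_2)=(1,1) is feasible, giving 13.
No feasible integer point exceeds 18.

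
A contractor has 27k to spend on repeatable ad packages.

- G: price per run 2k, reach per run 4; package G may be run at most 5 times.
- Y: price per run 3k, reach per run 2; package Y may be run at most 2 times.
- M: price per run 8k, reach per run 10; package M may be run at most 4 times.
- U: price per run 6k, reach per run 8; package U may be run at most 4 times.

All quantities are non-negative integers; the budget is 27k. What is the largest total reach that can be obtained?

40

G has the best ratio (4/2); taking only G gives at most 5×4 = 20 (stopped by the supply cap of 5).
Mixing does better — 4×G and 3×U: price 26 ≤ 27, reach 4·4 + 3·8 = 40.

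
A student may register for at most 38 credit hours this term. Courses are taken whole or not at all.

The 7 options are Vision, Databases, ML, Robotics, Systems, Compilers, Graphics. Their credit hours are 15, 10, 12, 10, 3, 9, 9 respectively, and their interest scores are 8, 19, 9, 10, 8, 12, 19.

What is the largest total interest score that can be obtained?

Allowing fractional choices, the relaxed optimum would be about 65.0, but courses are indivisible.
Databases + Robotics + Compilers + Graphics: credit hours 10 + 10 + 9 + 9 = 38 ≤ 38, interest score 19 + 10 + 12 + 19 = 60.
Databases + Systems + Compilers + Graphics: credit hours 10 + 3 + 9 + 9 = 31 ≤ 38, interest score 19 + 8 + 12 + 19 = 58.
Databases + Robotics + Systems + Graphics: credit hours 10 + 10 + 3 + 9 = 32 ≤ 38, interest score 19 + 10 + 8 + 19 = 56.
Best is Databases, Robotics, Compilers, and Graphics with total interest score 60.

60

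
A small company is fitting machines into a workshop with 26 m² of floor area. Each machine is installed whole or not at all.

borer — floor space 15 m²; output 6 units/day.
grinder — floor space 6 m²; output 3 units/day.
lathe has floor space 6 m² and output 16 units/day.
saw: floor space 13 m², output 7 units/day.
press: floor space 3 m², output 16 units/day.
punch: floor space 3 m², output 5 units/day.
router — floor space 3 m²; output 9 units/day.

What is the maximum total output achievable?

lathe + saw + press + router: floor space 6 + 13 + 3 + 3 = 25 ≤ 26, output 16 + 7 + 16 + 9 = 48.
lathe + press + punch + router: floor space 6 + 3 + 3 + 3 = 15 ≤ 26, output 16 + 16 + 5 + 9 = 46.
grinder + lathe + press + punch + router: floor space 6 + 6 + 3 + 3 + 3 = 21 ≤ 26, output 3 + 16 + 16 + 5 + 9 = 49.
Best is grinder, lathe, press, punch, and router with total output 49.

49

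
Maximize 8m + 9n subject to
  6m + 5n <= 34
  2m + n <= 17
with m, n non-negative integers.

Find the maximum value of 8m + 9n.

(m,n)=(0,6): 6·0+5·6=30≤34, 2·0+1·6=6≤17, objective 54.
(m,n)=(1,5): 6·1+5·5=31≤34, 2·1+1·5=7≤17, objective 53.
No feasible integer point exceeds 54.

54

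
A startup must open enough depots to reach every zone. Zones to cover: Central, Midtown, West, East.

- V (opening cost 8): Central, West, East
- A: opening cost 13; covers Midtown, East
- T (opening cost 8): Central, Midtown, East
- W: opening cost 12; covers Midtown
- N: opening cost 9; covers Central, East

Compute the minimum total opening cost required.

Choose V and T: together they cover Central, Midtown, West, East — every zone.
Total opening cost: 8 + 8 = 16.

16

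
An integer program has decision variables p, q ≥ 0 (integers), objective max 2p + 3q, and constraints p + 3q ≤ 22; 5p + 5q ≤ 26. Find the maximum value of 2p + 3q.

Relaxing integrality, the LP optimum is 15.60 at (p,q) = (0, 5.2), which is not an integer point.
(p,q)=(0,5): 1·0+3·5=15≤22, 5·0+5·5=25≤26, objective 15.
(p,q)=(1,4): 1·1+3·4=13≤22, 5·1+5·4=25≤26, objective 14.
Maximum is 15 at (p,q)=(0,5).

15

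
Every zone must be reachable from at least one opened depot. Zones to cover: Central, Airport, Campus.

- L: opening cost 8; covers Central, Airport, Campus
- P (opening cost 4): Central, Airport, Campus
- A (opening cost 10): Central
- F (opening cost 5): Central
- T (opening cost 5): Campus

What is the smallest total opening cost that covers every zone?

This is an integer covering problem.
P alone covers Central, Airport, Campus — every zone.
Total opening cost: 4.

4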